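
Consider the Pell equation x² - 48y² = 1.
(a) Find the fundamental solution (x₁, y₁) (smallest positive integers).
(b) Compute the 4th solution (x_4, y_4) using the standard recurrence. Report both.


Step 1: Find the fundamental solution (x₁, y₁) of x² - 48y² = 1.
  Expand √48 as a continued fraction. a₀ = ⌊√48⌋ = 6; iterate m_{k+1} = d_k·a_k − m_k, d_{k+1} = (48 − m_{k+1}²)/d_k, a_{k+1} = ⌊(a₀ + m_{k+1})/d_{k+1}⌋ (starting m₀ = 0, d₀ = 1), with convergents p_k = a_k·p_{k-1} + p_{k-2}, q_k = a_k·q_{k-1} + q_{k-2} (p₋₁ = 1, q₋₁ = 0):
  k = 0: a₀ = 6; p₀/q₀ = 6/1; p₀² − 48·q₀² = 36 − 48 = -12.
  k = 1: m = 6, d = 12, a = ⌊(6 + 6)/12⌋ = 1; p/q = (1·6 + 1)/(1·1 + 0) = 7/1; p² − 48·q² = 49 − 48 = 1.
  The first convergent with p² − 48·q² = 1 gives the fundamental solution (x₁, y₁) = (7, 1).
Step 2: Apply the recurrence (x_{n+1}, y_{n+1}) = (x₁x_n + 48y₁y_n, x₁y_n + y₁x_n) repeatedly.
  From (x_1, y_1) = (7, 1): x_2 = 7·7 + 48·1·1 = 97; y_2 = 7·1 + 1·7 = 14.
  From (x_2, y_2) = (97, 14): x_3 = 7·97 + 48·1·14 = 1351; y_3 = 7·14 + 1·97 = 195.
  From (x_3, y_3) = (1351, 195): x_4 = 7·1351 + 48·1·195 = 18817; y_4 = 7·195 + 1·1351 = 2716.
Step 3: Verify x_4² - 48·y_4² = 354079489 - 354079488 = 1 (should be 1). ✓

(x_1, y_1) = (7, 1); (x_4, y_4) = (18817, 2716).


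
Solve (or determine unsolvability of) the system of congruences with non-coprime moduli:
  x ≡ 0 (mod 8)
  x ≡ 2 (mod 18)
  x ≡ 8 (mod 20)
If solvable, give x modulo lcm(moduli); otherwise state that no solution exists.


Moduli 8, 18, 20 are not pairwise coprime, so CRT works modulo lcm(m_i) when all pairwise compatibility conditions hold.
Pairwise compatibility: gcd(m_i, m_j) must divide a_i - a_j for every pair.
Merge one congruence at a time:
  Start: x ≡ 0 (mod 8).
  Combine with x ≡ 2 (mod 18): gcd(8, 18) = 2; 2 - 0 = 2, which IS divisible by 2, so compatible.
    Write x = 0 + 8·t and substitute into x ≡ 2 (mod 18): 8·t ≡ 2 − 0 = 2 (mod 18).
    Divide the congruence (and modulus) by g = 2: 4·t ≡ 1 (mod 9).
    The inverse of 4 mod 9 is 7 (since 4·7 = 28 = 3·9 + 1), so t ≡ 7·1 = 7 ≡ 7 (mod 9).
    Then x = 0 + 8·7 = 56, valid modulo lcm(8, 18) = 72: x ≡ 56 (mod 72).
  Combine with x ≡ 8 (mod 20): gcd(72, 20) = 4; 8 - 56 = -48, which IS divisible by 4, so compatible.
    Write x = 56 + 72·t and substitute into x ≡ 8 (mod 20): 72·t ≡ 8 − 56 = -48 (mod 20).
    Divide the congruence (and modulus) by g = 4: 18·t ≡ -12 (mod 5).
    Reduce coefficients mod 5: 3·t ≡ 3 (mod 5).
    The inverse of 3 mod 5 is 2 (since 3·2 = 6 = 1·5 + 1), so t ≡ 2·3 = 6 ≡ 1 (mod 5).
    Then x = 56 + 72·1 = 128, valid modulo lcm(72, 20) = 360: x ≡ 128 (mod 360).
Verify: 128 mod 8 = 0, 128 mod 18 = 2, 128 mod 20 = 8.

x ≡ 128 (mod 360).


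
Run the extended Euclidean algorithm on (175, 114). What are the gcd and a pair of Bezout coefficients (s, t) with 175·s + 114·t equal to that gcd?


Euclidean algorithm on (175, 114) — divide until remainder is 0:
  175 = 1 · 114 + 61
  114 = 1 · 61 + 53
  61 = 1 · 53 + 8
  53 = 6 · 8 + 5
  8 = 1 · 5 + 3
  5 = 1 · 3 + 2
  3 = 1 · 2 + 1
  2 = 2 · 1 + 0
gcd(175, 114) = 1.
Track Bezout coefficients alongside the remainders: start with r₀ = 175 = a·1 + b·0 (s = 1, t = 0) and r₁ = 114 = a·0 + b·1 (s = 0, t = 1); each new remainder r_{k+1} = r_{k-1} − q_k·r_k inherits s_{k+1} = s_{k-1} − q_k·s_k, t_{k+1} = t_{k-1} − q_k·t_k, so r_k = a·s_k + b·t_k at every step:
  q = 1: r = 61, s = 1 − 1·0 = 1, t = 0 − 1·1 = -1  (check: 175·1 + 114·(-1) = 61)
  q = 1: r = 53, s = 0 − 1·1 = -1, t = 1 − 1·(-1) = 2  (check: 175·(-1) + 114·2 = 53)
  q = 1: r = 8, s = 1 − 1·(-1) = 2, t = -1 − 1·2 = -3  (check: 175·2 + 114·(-3) = 8)
  q = 6: r = 5, s = -1 − 6·2 = -13, t = 2 − 6·(-3) = 20  (check: 175·(-13) + 114·20 = 5)
  q = 1: r = 3, s = 2 − 1·(-13) = 15, t = -3 − 1·20 = -23  (check: 175·15 + 114·(-23) = 3)
  q = 1: r = 2, s = -13 − 1·15 = -28, t = 20 − 1·(-23) = 43  (check: 175·(-28) + 114·43 = 2)
  q = 1: r = 1, s = 15 − 1·(-28) = 43, t = -23 − 1·43 = -66  (check: 175·43 + 114·(-66) = 1)
The row with r = 1 (the gcd) gives the Bezout coefficients s = 43, t = -66.
Result: 175 · (43) + 114 · (-66) = 1.

gcd(175, 114) = 1; s = 43, t = -66 (check: 175·43 + 114·(-66) = 1).


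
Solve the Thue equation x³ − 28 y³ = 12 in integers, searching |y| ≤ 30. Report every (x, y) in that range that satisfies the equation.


The equation is x³ - 28y³ = 12. For fixed y, x³ = 28·y³ + 12, so a solution requires the RHS to be a perfect cube.
Strategy: iterate y from -30 to 30, compute RHS = 28·y³ + 12, and check whether it is a (positive or negative) perfect cube.
Check small values of y:
  y = 0: RHS = 12 is not a perfect cube.
  y = 1: RHS = 40 is not a perfect cube.
  y = -1: RHS = -16 is not a perfect cube.
  y = 2: RHS = 236 is not a perfect cube.
  y = -2: RHS = -212 is not a perfect cube.
  y = 3: RHS = 768 is not a perfect cube.
  y = -3: RHS = -744 is not a perfect cube.
Continuing the search up to |y| = 30 finds no solutions either.
No (x, y) in the scanned range satisfies the equation.

No integer solutions with |y| ≤ 30.


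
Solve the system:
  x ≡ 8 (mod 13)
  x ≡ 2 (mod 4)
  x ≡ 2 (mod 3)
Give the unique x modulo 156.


Moduli 13, 4, 3 are pairwise coprime; by CRT there is a unique solution modulo M = 13 · 4 · 3 = 156.
Solve pairwise, accumulating the modulus:
  Start with x ≡ 8 (mod 13).
  Combine with x ≡ 2 (mod 4): since gcd(13, 4) = 1, we get a unique residue mod 52.
    Write x = 8 + 13·t and substitute into x ≡ 2 (mod 4): 13·t ≡ 2 − 8 = -6 (mod 4).
    Reduce coefficients mod 4: 1·t ≡ 2 (mod 4).
    So t ≡ 2 (mod 4).
    Then x = 8 + 13·2 = 34, valid modulo lcm(13, 4) = 52: x ≡ 34 (mod 52).
  Combine with x ≡ 2 (mod 3): since gcd(52, 3) = 1, we get a unique residue mod 156.
    Write x = 34 + 52·t and substitute into x ≡ 2 (mod 3): 52·t ≡ 2 − 34 = -32 (mod 3).
    Reduce coefficients mod 3: 1·t ≡ 1 (mod 3).
    So t ≡ 1 (mod 3).
    Then x = 34 + 52·1 = 86, valid modulo lcm(52, 3) = 156: x ≡ 86 (mod 156).
Verify: 86 mod 13 = 8 ✓, 86 mod 4 = 2 ✓, 86 mod 3 = 2 ✓.

x ≡ 86 (mod 156).


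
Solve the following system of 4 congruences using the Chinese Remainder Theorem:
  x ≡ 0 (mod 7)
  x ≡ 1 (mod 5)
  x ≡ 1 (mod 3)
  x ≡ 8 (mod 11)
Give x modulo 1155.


Product of moduli M = 7 · 5 · 3 · 11 = 1155.
Merge one congruence at a time:
  Start: x ≡ 0 (mod 7).
  Combine with x ≡ 1 (mod 5); new modulus lcm = 35.
    Write x = 0 + 7·t and substitute into x ≡ 1 (mod 5): 7·t ≡ 1 − 0 = 1 (mod 5).
    Reduce coefficients mod 5: 2·t ≡ 1 (mod 5).
    The inverse of 2 mod 5 is 3 (since 2·3 = 6 = 1·5 + 1), so t ≡ 3·1 = 3 ≡ 3 (mod 5).
    Then x = 0 + 7·3 = 21, valid modulo lcm(7, 5) = 35: x ≡ 21 (mod 35).
  Combine with x ≡ 1 (mod 3); new modulus lcm = 105.
    Write x = 21 + 35·t and substitute into x ≡ 1 (mod 3): 35·t ≡ 1 − 21 = -20 (mod 3).
    Reduce coefficients mod 3: 2·t ≡ 1 (mod 3).
    The inverse of 2 mod 3 is 2 (since 2·2 = 4 = 1·3 + 1), so t ≡ 2·1 = 2 ≡ 2 (mod 3).
    Then x = 21 + 35·2 = 91, valid modulo lcm(35, 3) = 105: x ≡ 91 (mod 105).
  Combine with x ≡ 8 (mod 11); new modulus lcm = 1155.
    Write x = 91 + 105·t and substitute into x ≡ 8 (mod 11): 105·t ≡ 8 − 91 = -83 (mod 11).
    Reduce coefficients mod 11: 6·t ≡ 5 (mod 11).
    The inverse of 6 mod 11 is 2 (since 6·2 = 12 = 1·11 + 1), so t ≡ 2·5 = 10 ≡ 10 (mod 11).
    Then x = 91 + 105·10 = 1141, valid modulo lcm(105, 11) = 1155: x ≡ 1141 (mod 1155).
Verify against each original: 1141 mod 7 = 0, 1141 mod 5 = 1, 1141 mod 3 = 1, 1141 mod 11 = 8.

x ≡ 1141 (mod 1155).


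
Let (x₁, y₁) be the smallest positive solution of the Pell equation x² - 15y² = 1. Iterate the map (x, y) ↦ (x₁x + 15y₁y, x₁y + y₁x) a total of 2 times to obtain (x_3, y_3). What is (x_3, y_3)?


Step 1: Find the fundamental solution (x₁, y₁) of x² - 15y² = 1.
  Expand √15 as a continued fraction. a₀ = ⌊√15⌋ = 3; iterate m_{k+1} = d_k·a_k − m_k, d_{k+1} = (15 − m_{k+1}²)/d_k, a_{k+1} = ⌊(a₀ + m_{k+1})/d_{k+1}⌋ (starting m₀ = 0, d₀ = 1), with convergents p_k = a_k·p_{k-1} + p_{k-2}, q_k = a_k·q_{k-1} + q_{k-2} (p₋₁ = 1, q₋₁ = 0):
  k = 0: a₀ = 3; p₀/q₀ = 3/1; p₀² − 15·q₀² = 9 − 15 = -6.
  k = 1: m = 3, d = 6, a = ⌊(3 + 3)/6⌋ = 1; p/q = (1·3 + 1)/(1·1 + 0) = 4/1; p² − 15·q² = 16 − 15 = 1.
  The first convergent with p² − 15·q² = 1 gives the fundamental solution (x₁, y₁) = (4, 1).
Step 2: Apply the recurrence (x_{n+1}, y_{n+1}) = (x₁x_n + 15y₁y_n, x₁y_n + y₁x_n) repeatedly.
  From (x_1, y_1) = (4, 1): x_2 = 4·4 + 15·1·1 = 31; y_2 = 4·1 + 1·4 = 8.
  From (x_2, y_2) = (31, 8): x_3 = 4·31 + 15·1·8 = 244; y_3 = 4·8 + 1·31 = 63.
Step 3: Verify x_3² - 15·y_3² = 59536 - 59535 = 1 (should be 1). ✓

(x_1, y_1) = (4, 1); (x_3, y_3) = (244, 63).


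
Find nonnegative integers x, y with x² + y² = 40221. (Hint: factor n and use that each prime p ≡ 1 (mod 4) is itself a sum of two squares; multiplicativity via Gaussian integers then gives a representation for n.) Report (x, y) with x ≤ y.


Step 1: Factor n = 40221 = 3^2 · 41 · 109.
Step 2: Check the mod-4 condition on each prime factor: 3 ≡ 3 (mod 4), exponent 2 (must be even); 41 ≡ 1 (mod 4), exponent 1; 109 ≡ 1 (mod 4), exponent 1.
All primes ≡ 3 (mod 4) appear to even exponent (or don't appear), so by the two-squares theorem n IS expressible as a sum of two squares.
Step 3: Build a representation. Group n = k² · m with k = 3 and m = 41 · 109 = 4469 (a product of primes ≡ 1 (mod 4)); a representation of m scales to one of n via (k·x)² + (k·y)² = k²(x² + y²). Each prime p ≡ 1 (mod 4) is itself a sum of two squares; find a² by testing p − a² for a perfect square:
  41: 41 − 1² = 40, 41 − 2² = 37, 41 − 3² = 32, 41 − 4² = 25 = 5² ⇒ 41 = 4² + 5².
  109: 109 − 1² = 108, 109 − 2² = 105, 109 − 3² = 100 = 10² ⇒ 109 = 3² + 10².
  Combine using the Brahmagupta–Fibonacci identity (a² + b²)(c² + d²) = (ac − bd)² + (ad + bc)² = (ac + bd)² + (ad − bc)²:
  41 · 109 = 4469: from (4² + 5²)(3² + 10²), take (4·3 − 5·10, 4·10 + 5·3) = (12 − 50, 40 + 15) = (-38, 55); dropping signs (only squares matter) gives (38, 55); check 38² + 55² = 1444 + 3025 = 4469 ✓.
  Scale by k = 3: (3·38, 3·55) = (114, 165).
Step 4: Order so x ≤ y and verify: 114² + 165² = 12996 + 27225 = 40221 = n. ✓

n = 40221 = 114² + 165² (one valid representation with x ≤ y).


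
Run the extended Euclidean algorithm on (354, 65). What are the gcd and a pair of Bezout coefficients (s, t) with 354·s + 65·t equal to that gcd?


Euclidean algorithm on (354, 65) — divide until remainder is 0:
  354 = 5 · 65 + 29
  65 = 2 · 29 + 7
  29 = 4 · 7 + 1
  7 = 7 · 1 + 0
gcd(354, 65) = 1.
Track Bezout coefficients alongside the remainders: start with r₀ = 354 = a·1 + b·0 (s = 1, t = 0) and r₁ = 65 = a·0 + b·1 (s = 0, t = 1); each new remainder r_{k+1} = r_{k-1} − q_k·r_k inherits s_{k+1} = s_{k-1} − q_k·s_k, t_{k+1} = t_{k-1} − q_k·t_k, so r_k = a·s_k + b·t_k at every step:
  q = 5: r = 29, s = 1 − 5·0 = 1, t = 0 − 5·1 = -5  (check: 354·1 + 65·(-5) = 29)
  q = 2: r = 7, s = 0 − 2·1 = -2, t = 1 − 2·(-5) = 11  (check: 354·(-2) + 65·11 = 7)
  q = 4: r = 1, s = 1 − 4·(-2) = 9, t = -5 − 4·11 = -49  (check: 354·9 + 65·(-49) = 1)
The row with r = 1 (the gcd) gives the Bezout coefficients s = 9, t = -49.
Result: 354 · (9) + 65 · (-49) = 1.

gcd(354, 65) = 1; s = 9, t = -49 (check: 354·9 + 65·(-49) = 1).


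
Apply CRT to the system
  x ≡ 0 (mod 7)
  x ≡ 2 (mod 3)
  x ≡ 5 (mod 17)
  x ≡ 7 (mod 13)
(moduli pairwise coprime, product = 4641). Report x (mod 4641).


Product of moduli M = 7 · 3 · 17 · 13 = 4641.
Merge one congruence at a time:
  Start: x ≡ 0 (mod 7).
  Combine with x ≡ 2 (mod 3); new modulus lcm = 21.
    Write x = 0 + 7·t and substitute into x ≡ 2 (mod 3): 7·t ≡ 2 − 0 = 2 (mod 3).
    Reduce coefficients mod 3: 1·t ≡ 2 (mod 3).
    So t ≡ 2 (mod 3).
    Then x = 0 + 7·2 = 14, valid modulo lcm(7, 3) = 21: x ≡ 14 (mod 21).
  Combine with x ≡ 5 (mod 17); new modulus lcm = 357.
    Write x = 14 + 21·t and substitute into x ≡ 5 (mod 17): 21·t ≡ 5 − 14 = -9 (mod 17).
    Reduce coefficients mod 17: 4·t ≡ 8 (mod 17).
    The inverse of 4 mod 17 is 13 (since 4·13 = 52 = 3·17 + 1), so t ≡ 13·8 = 104 ≡ 2 (mod 17).
    Then x = 14 + 21·2 = 56, valid modulo lcm(21, 17) = 357: x ≡ 56 (mod 357).
  Combine with x ≡ 7 (mod 13); new modulus lcm = 4641.
    Write x = 56 + 357·t and substitute into x ≡ 7 (mod 13): 357·t ≡ 7 − 56 = -49 (mod 13).
    Reduce coefficients mod 13: 6·t ≡ 3 (mod 13).
    The inverse of 6 mod 13 is 11 (since 6·11 = 66 = 5·13 + 1), so t ≡ 11·3 = 33 ≡ 7 (mod 13).
    Then x = 56 + 357·7 = 2555, valid modulo lcm(357, 13) = 4641: x ≡ 2555 (mod 4641).
Verify against each original: 2555 mod 7 = 0, 2555 mod 3 = 2, 2555 mod 17 = 5, 2555 mod 13 = 7.

x ≡ 2555 (mod 4641).


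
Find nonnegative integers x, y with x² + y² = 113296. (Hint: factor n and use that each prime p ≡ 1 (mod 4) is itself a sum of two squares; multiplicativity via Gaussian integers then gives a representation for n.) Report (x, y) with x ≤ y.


Step 1: Factor n = 113296 = 2^4 · 73 · 97.
Step 2: Check the mod-4 condition on each prime factor: 2 = 2 (special); 73 ≡ 1 (mod 4), exponent 1; 97 ≡ 1 (mod 4), exponent 1.
All primes ≡ 3 (mod 4) appear to even exponent (or don't appear), so by the two-squares theorem n IS expressible as a sum of two squares.
Step 3: Build a representation. Group n = k² · m with k = 4 and m = 73 · 97 = 7081 (a product of primes ≡ 1 (mod 4)); a representation of m scales to one of n via (k·x)² + (k·y)² = k²(x² + y²). Each prime p ≡ 1 (mod 4) is itself a sum of two squares; find a² by testing p − a² for a perfect square:
  73: 73 − 1² = 72, 73 − 2² = 69, 73 − 3² = 64 = 8² ⇒ 73 = 3² + 8².
  97: 97 − 1² = 96, 97 − 2² = 93, 97 − 3² = 88, 97 − 4² = 81 = 9² ⇒ 97 = 4² + 9².
  Combine using the Brahmagupta–Fibonacci identity (a² + b²)(c² + d²) = (ac − bd)² + (ad + bc)² = (ac + bd)² + (ad − bc)²:
  73 · 97 = 7081: from (3² + 8²)(4² + 9²), take (3·4 − 8·9, 3·9 + 8·4) = (12 − 72, 27 + 32) = (-60, 59); dropping signs (only squares matter) gives (60, 59); check 60² + 59² = 3600 + 3481 = 7081 ✓.
  Scale by k = 4: (4·60, 4·59) = (240, 236).
Step 4: Order so x ≤ y and verify: 236² + 240² = 55696 + 57600 = 113296 = n. ✓

n = 113296 = 236² + 240² (one valid representation with x ≤ y).


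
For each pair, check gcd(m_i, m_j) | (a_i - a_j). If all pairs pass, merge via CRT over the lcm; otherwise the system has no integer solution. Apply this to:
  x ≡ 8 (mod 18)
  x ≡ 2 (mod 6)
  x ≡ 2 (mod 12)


Moduli 18, 6, 12 are not pairwise coprime, so CRT works modulo lcm(m_i) when all pairwise compatibility conditions hold.
Pairwise compatibility: gcd(m_i, m_j) must divide a_i - a_j for every pair.
Merge one congruence at a time:
  Start: x ≡ 8 (mod 18).
  Combine with x ≡ 2 (mod 6): gcd(18, 6) = 6; 2 - 8 = -6, which IS divisible by 6, so compatible.
    Write x = 8 + 18·t and substitute into x ≡ 2 (mod 6): 18·t ≡ 2 − 8 = -6 (mod 6).
    Divide the congruence (and modulus) by g = 6: 3·t ≡ -1 (mod 1).
    Modulo 1 every t works; take t = 0.
    Then x = 8 + 18·0 = 8, valid modulo lcm(18, 6) = 18: x ≡ 8 (mod 18).
  Combine with x ≡ 2 (mod 12): gcd(18, 12) = 6; 2 - 8 = -6, which IS divisible by 6, so compatible.
    Write x = 8 + 18·t and substitute into x ≡ 2 (mod 12): 18·t ≡ 2 − 8 = -6 (mod 12).
    Divide the congruence (and modulus) by g = 6: 3·t ≡ -1 (mod 2).
    Reduce coefficients mod 2: 1·t ≡ 1 (mod 2).
    So t ≡ 1 (mod 2).
    Then x = 8 + 18·1 = 26, valid modulo lcm(18, 12) = 36: x ≡ 26 (mod 36).
Verify: 26 mod 18 = 8, 26 mod 6 = 2, 26 mod 12 = 2.

x ≡ 26 (mod 36).


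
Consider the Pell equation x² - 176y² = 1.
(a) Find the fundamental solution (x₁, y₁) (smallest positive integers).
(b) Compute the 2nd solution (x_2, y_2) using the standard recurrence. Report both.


Step 1: Find the fundamental solution (x₁, y₁) of x² - 176y² = 1.
  Expand √176 as a continued fraction. a₀ = ⌊√176⌋ = 13; iterate m_{k+1} = d_k·a_k − m_k, d_{k+1} = (176 − m_{k+1}²)/d_k, a_{k+1} = ⌊(a₀ + m_{k+1})/d_{k+1}⌋ (starting m₀ = 0, d₀ = 1), with convergents p_k = a_k·p_{k-1} + p_{k-2}, q_k = a_k·q_{k-1} + q_{k-2} (p₋₁ = 1, q₋₁ = 0):
  k = 0: a₀ = 13; p₀/q₀ = 13/1; p₀² − 176·q₀² = 169 − 176 = -7.
  k = 1: m = 13, d = 7, a = ⌊(13 + 13)/7⌋ = 3; p/q = (3·13 + 1)/(3·1 + 0) = 40/3; p² − 176·q² = 1600 − 1584 = 16.
  k = 2: m = 8, d = 16, a = ⌊(13 + 8)/16⌋ = 1; p/q = (1·40 + 13)/(1·3 + 1) = 53/4; p² − 176·q² = 2809 − 2816 = -7.
  k = 3: m = 8, d = 7, a = ⌊(13 + 8)/7⌋ = 3; p/q = (3·53 + 40)/(3·4 + 3) = 199/15; p² − 176·q² = 39601 − 39600 = 1.
  The first convergent with p² − 176·q² = 1 gives the fundamental solution (x₁, y₁) = (199, 15).
Step 2: Apply the recurrence (x_{n+1}, y_{n+1}) = (x₁x_n + 176y₁y_n, x₁y_n + y₁x_n) repeatedly.
  From (x_1, y_1) = (199, 15): x_2 = 199·199 + 176·15·15 = 79201; y_2 = 199·15 + 15·199 = 5970.
Step 3: Verify x_2² - 176·y_2² = 6272798401 - 6272798400 = 1 (should be 1). ✓

(x_1, y_1) = (199, 15); (x_2, y_2) = (79201, 5970).


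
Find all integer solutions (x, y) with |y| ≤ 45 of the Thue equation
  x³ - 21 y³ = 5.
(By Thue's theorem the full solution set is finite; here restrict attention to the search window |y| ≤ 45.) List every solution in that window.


The equation is x³ - 21y³ = 5. For fixed y, x³ = 21·y³ + 5, so a solution requires the RHS to be a perfect cube.
Strategy: iterate y from -45 to 45, compute RHS = 21·y³ + 5, and check whether it is a (positive or negative) perfect cube.
Check small values of y:
  y = 0: RHS = 5 is not a perfect cube.
  y = 1: RHS = 26 is not a perfect cube.
  y = -1: RHS = -16 is not a perfect cube.
  y = 2: RHS = 173 is not a perfect cube.
  y = -2: RHS = -163 is not a perfect cube.
  y = 3: RHS = 572 is not a perfect cube.
  y = -3: RHS = -562 is not a perfect cube.
Continuing the search up to |y| = 45 finds no solutions either.
No (x, y) in the scanned range satisfies the equation.

No integer solutions with |y| ≤ 45.


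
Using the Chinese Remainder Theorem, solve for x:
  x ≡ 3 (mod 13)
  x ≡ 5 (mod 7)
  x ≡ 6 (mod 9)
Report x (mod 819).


Moduli 13, 7, 9 are pairwise coprime; by CRT there is a unique solution modulo M = 13 · 7 · 9 = 819.
Solve pairwise, accumulating the modulus:
  Start with x ≡ 3 (mod 13).
  Combine with x ≡ 5 (mod 7): since gcd(13, 7) = 1, we get a unique residue mod 91.
    Write x = 3 + 13·t and substitute into x ≡ 5 (mod 7): 13·t ≡ 5 − 3 = 2 (mod 7).
    Reduce coefficients mod 7: 6·t ≡ 2 (mod 7).
    The inverse of 6 mod 7 is 6 (since 6·6 = 36 = 5·7 + 1), so t ≡ 6·2 = 12 ≡ 5 (mod 7).
    Then x = 3 + 13·5 = 68, valid modulo lcm(13, 7) = 91: x ≡ 68 (mod 91).
  Combine with x ≡ 6 (mod 9): since gcd(91, 9) = 1, we get a unique residue mod 819.
    Write x = 68 + 91·t and substitute into x ≡ 6 (mod 9): 91·t ≡ 6 − 68 = -62 (mod 9).
    Reduce coefficients mod 9: 1·t ≡ 1 (mod 9).
    So t ≡ 1 (mod 9).
    Then x = 68 + 91·1 = 159, valid modulo lcm(91, 9) = 819: x ≡ 159 (mod 819).
Verify: 159 mod 13 = 3 ✓, 159 mod 7 = 5 ✓, 159 mod 9 = 6 ✓.

x ≡ 159 (mod 819).


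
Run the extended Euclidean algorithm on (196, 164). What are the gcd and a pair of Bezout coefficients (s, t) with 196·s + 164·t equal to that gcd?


Euclidean algorithm on (196, 164) — divide until remainder is 0:
  196 = 1 · 164 + 32
  164 = 5 · 32 + 4
  32 = 8 · 4 + 0
gcd(196, 164) = 4.
Track Bezout coefficients alongside the remainders: start with r₀ = 196 = a·1 + b·0 (s = 1, t = 0) and r₁ = 164 = a·0 + b·1 (s = 0, t = 1); each new remainder r_{k+1} = r_{k-1} − q_k·r_k inherits s_{k+1} = s_{k-1} − q_k·s_k, t_{k+1} = t_{k-1} − q_k·t_k, so r_k = a·s_k + b·t_k at every step:
  q = 1: r = 32, s = 1 − 1·0 = 1, t = 0 − 1·1 = -1  (check: 196·1 + 164·(-1) = 32)
  q = 5: r = 4, s = 0 − 5·1 = -5, t = 1 − 5·(-1) = 6  (check: 196·(-5) + 164·6 = 4)
The row with r = 4 (the gcd) gives the Bezout coefficients s = -5, t = 6.
Result: 196 · (-5) + 164 · (6) = 4.

gcd(196, 164) = 4; s = -5, t = 6 (check: 196·(-5) + 164·6 = 4).


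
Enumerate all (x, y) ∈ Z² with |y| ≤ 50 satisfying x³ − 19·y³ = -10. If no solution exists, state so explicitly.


The equation is x³ - 19y³ = -10. For fixed y, x³ = 19·y³ − 10, so a solution requires the RHS to be a perfect cube.
Strategy: iterate y from -50 to 50, compute RHS = 19·y³ − 10, and check whether it is a (positive or negative) perfect cube.
Check small values of y:
  y = 0: RHS = -10 is not a perfect cube.
  y = 1: RHS = 9 is not a perfect cube.
  y = -1: RHS = -29 is not a perfect cube.
  y = 2: RHS = 142 is not a perfect cube.
  y = -2: RHS = -162 is not a perfect cube.
  y = 3: RHS = 503 is not a perfect cube.
  y = -3: RHS = -523 is not a perfect cube.
Continuing the search up to |y| = 50 finds no solutions either.
No (x, y) in the scanned range satisfies the equation.

No integer solutions with |y| ≤ 50.


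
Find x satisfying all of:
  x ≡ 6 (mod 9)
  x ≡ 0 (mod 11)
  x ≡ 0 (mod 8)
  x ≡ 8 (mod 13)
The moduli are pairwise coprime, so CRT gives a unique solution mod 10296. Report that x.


Product of moduli M = 9 · 11 · 8 · 13 = 10296.
Merge one congruence at a time:
  Start: x ≡ 6 (mod 9).
  Combine with x ≡ 0 (mod 11); new modulus lcm = 99.
    Write x = 6 + 9·t and substitute into x ≡ 0 (mod 11): 9·t ≡ 0 − 6 = -6 (mod 11).
    Reduce coefficients mod 11: 9·t ≡ 5 (mod 11).
    The inverse of 9 mod 11 is 5 (since 9·5 = 45 = 4·11 + 1), so t ≡ 5·5 = 25 ≡ 3 (mod 11).
    Then x = 6 + 9·3 = 33, valid modulo lcm(9, 11) = 99: x ≡ 33 (mod 99).
  Combine with x ≡ 0 (mod 8); new modulus lcm = 792.
    Write x = 33 + 99·t and substitute into x ≡ 0 (mod 8): 99·t ≡ 0 − 33 = -33 (mod 8).
    Reduce coefficients mod 8: 3·t ≡ 7 (mod 8).
    The inverse of 3 mod 8 is 3 (since 3·3 = 9 = 1·8 + 1), so t ≡ 3·7 = 21 ≡ 5 (mod 8).
    Then x = 33 + 99·5 = 528, valid modulo lcm(99, 8) = 792: x ≡ 528 (mod 792).
  Combine with x ≡ 8 (mod 13); new modulus lcm = 10296.
    Write x = 528 + 792·t and substitute into x ≡ 8 (mod 13): 792·t ≡ 8 − 528 = -520 (mod 13).
    Reduce coefficients mod 13: 12·t ≡ 0 (mod 13).
    The inverse of 12 mod 13 is 12 (since 12·12 = 144 = 11·13 + 1), so t ≡ 12·0 = 0 ≡ 0 (mod 13).
    Then x = 528 + 792·0 = 528, valid modulo lcm(792, 13) = 10296: x ≡ 528 (mod 10296).
Verify against each original: 528 mod 9 = 6, 528 mod 11 = 0, 528 mod 8 = 0, 528 mod 13 = 8.

x ≡ 528 (mod 10296).


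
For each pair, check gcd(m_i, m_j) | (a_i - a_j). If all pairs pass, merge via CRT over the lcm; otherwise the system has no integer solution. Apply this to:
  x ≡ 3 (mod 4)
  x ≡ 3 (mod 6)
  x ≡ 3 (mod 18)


Moduli 4, 6, 18 are not pairwise coprime, so CRT works modulo lcm(m_i) when all pairwise compatibility conditions hold.
Pairwise compatibility: gcd(m_i, m_j) must divide a_i - a_j for every pair.
Merge one congruence at a time:
  Start: x ≡ 3 (mod 4).
  Combine with x ≡ 3 (mod 6): gcd(4, 6) = 2; 3 - 3 = 0, which IS divisible by 2, so compatible.
    Write x = 3 + 4·t and substitute into x ≡ 3 (mod 6): 4·t ≡ 3 − 3 = 0 (mod 6).
    Divide the congruence (and modulus) by g = 2: 2·t ≡ 0 (mod 3).
    The inverse of 2 mod 3 is 2 (since 2·2 = 4 = 1·3 + 1), so t ≡ 2·0 = 0 ≡ 0 (mod 3).
    Then x = 3 + 4·0 = 3, valid modulo lcm(4, 6) = 12: x ≡ 3 (mod 12).
  Combine with x ≡ 3 (mod 18): gcd(12, 18) = 6; 3 - 3 = 0, which IS divisible by 6, so compatible.
    Write x = 3 + 12·t and substitute into x ≡ 3 (mod 18): 12·t ≡ 3 − 3 = 0 (mod 18).
    Divide the congruence (and modulus) by g = 6: 2·t ≡ 0 (mod 3).
    The inverse of 2 mod 3 is 2 (since 2·2 = 4 = 1·3 + 1), so t ≡ 2·0 = 0 ≡ 0 (mod 3).
    Then x = 3 + 12·0 = 3, valid modulo lcm(12, 18) = 36: x ≡ 3 (mod 36).
Verify: 3 mod 4 = 3, 3 mod 6 = 3, 3 mod 18 = 3.

x ≡ 3 (mod 36).


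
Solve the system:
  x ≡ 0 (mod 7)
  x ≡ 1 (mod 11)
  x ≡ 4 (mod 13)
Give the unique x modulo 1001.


Moduli 7, 11, 13 are pairwise coprime; by CRT there is a unique solution modulo M = 7 · 11 · 13 = 1001.
Solve pairwise, accumulating the modulus:
  Start with x ≡ 0 (mod 7).
  Combine with x ≡ 1 (mod 11): since gcd(7, 11) = 1, we get a unique residue mod 77.
    Write x = 0 + 7·t and substitute into x ≡ 1 (mod 11): 7·t ≡ 1 − 0 = 1 (mod 11).
    The inverse of 7 mod 11 is 8 (since 7·8 = 56 = 5·11 + 1), so t ≡ 8·1 = 8 ≡ 8 (mod 11).
    Then x = 0 + 7·8 = 56, valid modulo lcm(7, 11) = 77: x ≡ 56 (mod 77).
  Combine with x ≡ 4 (mod 13): since gcd(77, 13) = 1, we get a unique residue mod 1001.
    Write x = 56 + 77·t and substitute into x ≡ 4 (mod 13): 77·t ≡ 4 − 56 = -52 (mod 13).
    Reduce coefficients mod 13: 12·t ≡ 0 (mod 13).
    The inverse of 12 mod 13 is 12 (since 12·12 = 144 = 11·13 + 1), so t ≡ 12·0 = 0 ≡ 0 (mod 13).
    Then x = 56 + 77·0 = 56, valid modulo lcm(77, 13) = 1001: x ≡ 56 (mod 1001).
Verify: 56 mod 7 = 0 ✓, 56 mod 11 = 1 ✓, 56 mod 13 = 4 ✓.

x ≡ 56 (mod 1001).


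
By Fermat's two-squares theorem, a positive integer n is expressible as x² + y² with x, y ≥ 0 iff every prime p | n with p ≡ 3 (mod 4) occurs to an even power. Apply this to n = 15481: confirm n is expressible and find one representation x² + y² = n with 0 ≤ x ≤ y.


Step 1: Factor n = 15481 = 113 · 137.
Step 2: Check the mod-4 condition on each prime factor: 113 ≡ 1 (mod 4), exponent 1; 137 ≡ 1 (mod 4), exponent 1.
All primes ≡ 3 (mod 4) appear to even exponent (or don't appear), so by the two-squares theorem n IS expressible as a sum of two squares.
Step 3: Build a representation. Here n = 113 · 137 is a product of primes ≡ 1 (mod 4). Each prime p ≡ 1 (mod 4) is itself a sum of two squares; find a² by testing p − a² for a perfect square:
  113: 113 − 1² = 112, 113 − 2² = 109, 113 − 3² = 104, 113 − 4² = 97, 113 − 5² = 88, 113 − 6² = 77, 113 − 7² = 64 = 8² ⇒ 113 = 7² + 8².
  137: 137 − 1² = 136, 137 − 2² = 133, 137 − 3² = 128, 137 − 4² = 121 = 11² ⇒ 137 = 4² + 11².
  Combine using the Brahmagupta–Fibonacci identity (a² + b²)(c² + d²) = (ac − bd)² + (ad + bc)² = (ac + bd)² + (ad − bc)²:
  113 · 137 = 15481: from (7² + 8²)(4² + 11²), take (7·4 − 8·11, 7·11 + 8·4) = (28 − 88, 77 + 32) = (-60, 109); dropping signs (only squares matter) gives (60, 109); check 60² + 109² = 3600 + 11881 = 15481 ✓.
Step 4: Order so x ≤ y and verify: 60² + 109² = 3600 + 11881 = 15481 = n. ✓

n = 15481 = 60² + 109² (one valid representation with x ≤ y).


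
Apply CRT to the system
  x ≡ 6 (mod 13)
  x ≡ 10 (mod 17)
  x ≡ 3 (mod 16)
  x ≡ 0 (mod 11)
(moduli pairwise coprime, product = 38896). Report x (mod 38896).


Product of moduli M = 13 · 17 · 16 · 11 = 38896.
Merge one congruence at a time:
  Start: x ≡ 6 (mod 13).
  Combine with x ≡ 10 (mod 17); new modulus lcm = 221.
    Write x = 6 + 13·t and substitute into x ≡ 10 (mod 17): 13·t ≡ 10 − 6 = 4 (mod 17).
    The inverse of 13 mod 17 is 4 (since 13·4 = 52 = 3·17 + 1), so t ≡ 4·4 = 16 ≡ 16 (mod 17).
    Then x = 6 + 13·16 = 214, valid modulo lcm(13, 17) = 221: x ≡ 214 (mod 221).
  Combine with x ≡ 3 (mod 16); new modulus lcm = 3536.
    Write x = 214 + 221·t and substitute into x ≡ 3 (mod 16): 221·t ≡ 3 − 214 = -211 (mod 16).
    Reduce coefficients mod 16: 13·t ≡ 13 (mod 16).
    The inverse of 13 mod 16 is 5 (since 13·5 = 65 = 4·16 + 1), so t ≡ 5·13 = 65 ≡ 1 (mod 16).
    Then x = 214 + 221·1 = 435, valid modulo lcm(221, 16) = 3536: x ≡ 435 (mod 3536).
  Combine with x ≡ 0 (mod 11); new modulus lcm = 38896.
    Write x = 435 + 3536·t and substitute into x ≡ 0 (mod 11): 3536·t ≡ 0 − 435 = -435 (mod 11).
    Reduce coefficients mod 11: 5·t ≡ 5 (mod 11).
    The inverse of 5 mod 11 is 9 (since 5·9 = 45 = 4·11 + 1), so t ≡ 9·5 = 45 ≡ 1 (mod 11).
    Then x = 435 + 3536·1 = 3971, valid modulo lcm(3536, 11) = 38896: x ≡ 3971 (mod 38896).
Verify against each original: 3971 mod 13 = 6, 3971 mod 17 = 10, 3971 mod 16 = 3, 3971 mod 11 = 0.

x ≡ 3971 (mod 38896).


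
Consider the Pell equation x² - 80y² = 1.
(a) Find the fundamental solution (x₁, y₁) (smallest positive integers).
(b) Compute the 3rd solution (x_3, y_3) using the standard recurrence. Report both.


Step 1: Find the fundamental solution (x₁, y₁) of x² - 80y² = 1.
  Expand √80 as a continued fraction. a₀ = ⌊√80⌋ = 8; iterate m_{k+1} = d_k·a_k − m_k, d_{k+1} = (80 − m_{k+1}²)/d_k, a_{k+1} = ⌊(a₀ + m_{k+1})/d_{k+1}⌋ (starting m₀ = 0, d₀ = 1), with convergents p_k = a_k·p_{k-1} + p_{k-2}, q_k = a_k·q_{k-1} + q_{k-2} (p₋₁ = 1, q₋₁ = 0):
  k = 0: a₀ = 8; p₀/q₀ = 8/1; p₀² − 80·q₀² = 64 − 80 = -16.
  k = 1: m = 8, d = 16, a = ⌊(8 + 8)/16⌋ = 1; p/q = (1·8 + 1)/(1·1 + 0) = 9/1; p² − 80·q² = 81 − 80 = 1.
  The first convergent with p² − 80·q² = 1 gives the fundamental solution (x₁, y₁) = (9, 1).
Step 2: Apply the recurrence (x_{n+1}, y_{n+1}) = (x₁x_n + 80y₁y_n, x₁y_n + y₁x_n) repeatedly.
  From (x_1, y_1) = (9, 1): x_2 = 9·9 + 80·1·1 = 161; y_2 = 9·1 + 1·9 = 18.
  From (x_2, y_2) = (161, 18): x_3 = 9·161 + 80·1·18 = 2889; y_3 = 9·18 + 1·161 = 323.
Step 3: Verify x_3² - 80·y_3² = 8346321 - 8346320 = 1 (should be 1). ✓

(x_1, y_1) = (9, 1); (x_3, y_3) = (2889, 323).


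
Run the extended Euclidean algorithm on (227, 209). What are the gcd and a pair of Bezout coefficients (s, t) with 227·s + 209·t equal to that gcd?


Euclidean algorithm on (227, 209) — divide until remainder is 0:
  227 = 1 · 209 + 18
  209 = 11 · 18 + 11
  18 = 1 · 11 + 7
  11 = 1 · 7 + 4
  7 = 1 · 4 + 3
  4 = 1 · 3 + 1
  3 = 3 · 1 + 0
gcd(227, 209) = 1.
Track Bezout coefficients alongside the remainders: start with r₀ = 227 = a·1 + b·0 (s = 1, t = 0) and r₁ = 209 = a·0 + b·1 (s = 0, t = 1); each new remainder r_{k+1} = r_{k-1} − q_k·r_k inherits s_{k+1} = s_{k-1} − q_k·s_k, t_{k+1} = t_{k-1} − q_k·t_k, so r_k = a·s_k + b·t_k at every step:
  q = 1: r = 18, s = 1 − 1·0 = 1, t = 0 − 1·1 = -1  (check: 227·1 + 209·(-1) = 18)
  q = 11: r = 11, s = 0 − 11·1 = -11, t = 1 − 11·(-1) = 12  (check: 227·(-11) + 209·12 = 11)
  q = 1: r = 7, s = 1 − 1·(-11) = 12, t = -1 − 1·12 = -13  (check: 227·12 + 209·(-13) = 7)
  q = 1: r = 4, s = -11 − 1·12 = -23, t = 12 − 1·(-13) = 25  (check: 227·(-23) + 209·25 = 4)
  q = 1: r = 3, s = 12 − 1·(-23) = 35, t = -13 − 1·25 = -38  (check: 227·35 + 209·(-38) = 3)
  q = 1: r = 1, s = -23 − 1·35 = -58, t = 25 − 1·(-38) = 63  (check: 227·(-58) + 209·63 = 1)
The row with r = 1 (the gcd) gives the Bezout coefficients s = -58, t = 63.
Result: 227 · (-58) + 209 · (63) = 1.

gcd(227, 209) = 1; s = -58, t = 63 (check: 227·(-58) + 209·63 = 1).


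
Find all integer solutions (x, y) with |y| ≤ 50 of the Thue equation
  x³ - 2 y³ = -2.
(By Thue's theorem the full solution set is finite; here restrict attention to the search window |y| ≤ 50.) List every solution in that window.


The equation is x³ - 2y³ = -2. For fixed y, x³ = 2·y³ − 2, so a solution requires the RHS to be a perfect cube.
Strategy: iterate y from -50 to 50, compute RHS = 2·y³ − 2, and check whether it is a (positive or negative) perfect cube.
Check small values of y:
  y = 0: RHS = -2 is not a perfect cube.
  y = 1: RHS = 0 = (0)³ ⇒ x = 0 works.
  y = -1: RHS = -4 is not a perfect cube.
  y = 2: RHS = 14 is not a perfect cube.
  y = -2: RHS = -18 is not a perfect cube.
  y = 3: RHS = 52 is not a perfect cube.
  y = -3: RHS = -56 is not a perfect cube.
Continuing the search up to |y| = 50 finds no further solutions beyond those listed.
Collected solutions: (0, 1).

Solutions (with |y| ≤ 50): (0, 1).


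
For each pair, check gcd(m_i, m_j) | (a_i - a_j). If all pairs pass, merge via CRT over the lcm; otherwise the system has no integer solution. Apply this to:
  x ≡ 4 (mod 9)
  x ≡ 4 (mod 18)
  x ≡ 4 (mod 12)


Moduli 9, 18, 12 are not pairwise coprime, so CRT works modulo lcm(m_i) when all pairwise compatibility conditions hold.
Pairwise compatibility: gcd(m_i, m_j) must divide a_i - a_j for every pair.
Merge one congruence at a time:
  Start: x ≡ 4 (mod 9).
  Combine with x ≡ 4 (mod 18): gcd(9, 18) = 9; 4 - 4 = 0, which IS divisible by 9, so compatible.
    Write x = 4 + 9·t and substitute into x ≡ 4 (mod 18): 9·t ≡ 4 − 4 = 0 (mod 18).
    Divide the congruence (and modulus) by g = 9: 1·t ≡ 0 (mod 2).
    So t ≡ 0 (mod 2).
    Then x = 4 + 9·0 = 4, valid modulo lcm(9, 18) = 18: x ≡ 4 (mod 18).
  Combine with x ≡ 4 (mod 12): gcd(18, 12) = 6; 4 - 4 = 0, which IS divisible by 6, so compatible.
    Write x = 4 + 18·t and substitute into x ≡ 4 (mod 12): 18·t ≡ 4 − 4 = 0 (mod 12).
    Divide the congruence (and modulus) by g = 6: 3·t ≡ 0 (mod 2).
    Reduce coefficients mod 2: 1·t ≡ 0 (mod 2).
    So t ≡ 0 (mod 2).
    Then x = 4 + 18·0 = 4, valid modulo lcm(18, 12) = 36: x ≡ 4 (mod 36).
Verify: 4 mod 9 = 4, 4 mod 18 = 4, 4 mod 12 = 4.

x ≡ 4 (mod 36).


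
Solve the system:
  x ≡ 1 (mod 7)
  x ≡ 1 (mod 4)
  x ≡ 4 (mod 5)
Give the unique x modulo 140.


Moduli 7, 4, 5 are pairwise coprime; by CRT there is a unique solution modulo M = 7 · 4 · 5 = 140.
Solve pairwise, accumulating the modulus:
  Start with x ≡ 1 (mod 7).
  Combine with x ≡ 1 (mod 4): since gcd(7, 4) = 1, we get a unique residue mod 28.
    Write x = 1 + 7·t and substitute into x ≡ 1 (mod 4): 7·t ≡ 1 − 1 = 0 (mod 4).
    Reduce coefficients mod 4: 3·t ≡ 0 (mod 4).
    The inverse of 3 mod 4 is 3 (since 3·3 = 9 = 2·4 + 1), so t ≡ 3·0 = 0 ≡ 0 (mod 4).
    Then x = 1 + 7·0 = 1, valid modulo lcm(7, 4) = 28: x ≡ 1 (mod 28).
  Combine with x ≡ 4 (mod 5): since gcd(28, 5) = 1, we get a unique residue mod 140.
    Write x = 1 + 28·t and substitute into x ≡ 4 (mod 5): 28·t ≡ 4 − 1 = 3 (mod 5).
    Reduce coefficients mod 5: 3·t ≡ 3 (mod 5).
    The inverse of 3 mod 5 is 2 (since 3·2 = 6 = 1·5 + 1), so t ≡ 2·3 = 6 ≡ 1 (mod 5).
    Then x = 1 + 28·1 = 29, valid modulo lcm(28, 5) = 140: x ≡ 29 (mod 140).
Verify: 29 mod 7 = 1 ✓, 29 mod 4 = 1 ✓, 29 mod 5 = 4 ✓.

x ≡ 29 (mod 140).


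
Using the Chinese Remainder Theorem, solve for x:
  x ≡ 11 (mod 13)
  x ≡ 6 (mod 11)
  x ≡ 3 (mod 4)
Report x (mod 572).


Moduli 13, 11, 4 are pairwise coprime; by CRT there is a unique solution modulo M = 13 · 11 · 4 = 572.
Solve pairwise, accumulating the modulus:
  Start with x ≡ 11 (mod 13).
  Combine with x ≡ 6 (mod 11): since gcd(13, 11) = 1, we get a unique residue mod 143.
    Write x = 11 + 13·t and substitute into x ≡ 6 (mod 11): 13·t ≡ 6 − 11 = -5 (mod 11).
    Reduce coefficients mod 11: 2·t ≡ 6 (mod 11).
    The inverse of 2 mod 11 is 6 (since 2·6 = 12 = 1·11 + 1), so t ≡ 6·6 = 36 ≡ 3 (mod 11).
    Then x = 11 + 13·3 = 50, valid modulo lcm(13, 11) = 143: x ≡ 50 (mod 143).
  Combine with x ≡ 3 (mod 4): since gcd(143, 4) = 1, we get a unique residue mod 572.
    Write x = 50 + 143·t and substitute into x ≡ 3 (mod 4): 143·t ≡ 3 − 50 = -47 (mod 4).
    Reduce coefficients mod 4: 3·t ≡ 1 (mod 4).
    The inverse of 3 mod 4 is 3 (since 3·3 = 9 = 2·4 + 1), so t ≡ 3·1 = 3 ≡ 3 (mod 4).
    Then x = 50 + 143·3 = 479, valid modulo lcm(143, 4) = 572: x ≡ 479 (mod 572).
Verify: 479 mod 13 = 11 ✓, 479 mod 11 = 6 ✓, 479 mod 4 = 3 ✓.

x ≡ 479 (mod 572).


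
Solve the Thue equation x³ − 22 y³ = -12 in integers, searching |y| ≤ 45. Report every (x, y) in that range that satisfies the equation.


The equation is x³ - 22y³ = -12. For fixed y, x³ = 22·y³ − 12, so a solution requires the RHS to be a perfect cube.
Strategy: iterate y from -45 to 45, compute RHS = 22·y³ − 12, and check whether it is a (positive or negative) perfect cube.
Check small values of y:
  y = 0: RHS = -12 is not a perfect cube.
  y = 1: RHS = 10 is not a perfect cube.
  y = -1: RHS = -34 is not a perfect cube.
  y = 2: RHS = 164 is not a perfect cube.
  y = -2: RHS = -188 is not a perfect cube.
  y = 3: RHS = 582 is not a perfect cube.
  y = -3: RHS = -606 is not a perfect cube.
Continuing the search up to |y| = 45 finds no solutions either.
No (x, y) in the scanned range satisfies the equation.

No integer solutions with |y| ≤ 45.


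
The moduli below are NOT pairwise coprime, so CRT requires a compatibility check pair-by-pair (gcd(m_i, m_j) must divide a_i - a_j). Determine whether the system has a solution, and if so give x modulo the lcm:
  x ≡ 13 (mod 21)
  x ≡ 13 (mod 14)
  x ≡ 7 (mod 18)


Moduli 21, 14, 18 are not pairwise coprime, so CRT works modulo lcm(m_i) when all pairwise compatibility conditions hold.
Pairwise compatibility: gcd(m_i, m_j) must divide a_i - a_j for every pair.
Merge one congruence at a time:
  Start: x ≡ 13 (mod 21).
  Combine with x ≡ 13 (mod 14): gcd(21, 14) = 7; 13 - 13 = 0, which IS divisible by 7, so compatible.
    Write x = 13 + 21·t and substitute into x ≡ 13 (mod 14): 21·t ≡ 13 − 13 = 0 (mod 14).
    Divide the congruence (and modulus) by g = 7: 3·t ≡ 0 (mod 2).
    Reduce coefficients mod 2: 1·t ≡ 0 (mod 2).
    So t ≡ 0 (mod 2).
    Then x = 13 + 21·0 = 13, valid modulo lcm(21, 14) = 42: x ≡ 13 (mod 42).
  Combine with x ≡ 7 (mod 18): gcd(42, 18) = 6; 7 - 13 = -6, which IS divisible by 6, so compatible.
    Write x = 13 + 42·t and substitute into x ≡ 7 (mod 18): 42·t ≡ 7 − 13 = -6 (mod 18).
    Divide the congruence (and modulus) by g = 6: 7·t ≡ -1 (mod 3).
    Reduce coefficients mod 3: 1·t ≡ 2 (mod 3).
    So t ≡ 2 (mod 3).
    Then x = 13 + 42·2 = 97, valid modulo lcm(42, 18) = 126: x ≡ 97 (mod 126).
Verify: 97 mod 21 = 13, 97 mod 14 = 13, 97 mod 18 = 7.

x ≡ 97 (mod 126).


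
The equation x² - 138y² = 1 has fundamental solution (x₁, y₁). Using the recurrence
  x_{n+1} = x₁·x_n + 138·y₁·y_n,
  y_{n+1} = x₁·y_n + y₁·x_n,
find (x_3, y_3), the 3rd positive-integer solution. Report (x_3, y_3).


Step 1: Find the fundamental solution (x₁, y₁) of x² - 138y² = 1.
  Expand √138 as a continued fraction. a₀ = ⌊√138⌋ = 11; iterate m_{k+1} = d_k·a_k − m_k, d_{k+1} = (138 − m_{k+1}²)/d_k, a_{k+1} = ⌊(a₀ + m_{k+1})/d_{k+1}⌋ (starting m₀ = 0, d₀ = 1), with convergents p_k = a_k·p_{k-1} + p_{k-2}, q_k = a_k·q_{k-1} + q_{k-2} (p₋₁ = 1, q₋₁ = 0):
  k = 0: a₀ = 11; p₀/q₀ = 11/1; p₀² − 138·q₀² = 121 − 138 = -17.
  k = 1: m = 11, d = 17, a = ⌊(11 + 11)/17⌋ = 1; p/q = (1·11 + 1)/(1·1 + 0) = 12/1; p² − 138·q² = 144 − 138 = 6.
  k = 2: m = 6, d = 6, a = ⌊(11 + 6)/6⌋ = 2; p/q = (2·12 + 11)/(2·1 + 1) = 35/3; p² − 138·q² = 1225 − 1242 = -17.
  k = 3: m = 6, d = 17, a = ⌊(11 + 6)/17⌋ = 1; p/q = (1·35 + 12)/(1·3 + 1) = 47/4; p² − 138·q² = 2209 − 2208 = 1.
  The first convergent with p² − 138·q² = 1 gives the fundamental solution (x₁, y₁) = (47, 4).
Step 2: Apply the recurrence (x_{n+1}, y_{n+1}) = (x₁x_n + 138y₁y_n, x₁y_n + y₁x_n) repeatedly.
  From (x_1, y_1) = (47, 4): x_2 = 47·47 + 138·4·4 = 4417; y_2 = 47·4 + 4·47 = 376.
  From (x_2, y_2) = (4417, 376): x_3 = 47·4417 + 138·4·376 = 415151; y_3 = 47·376 + 4·4417 = 35340.
Step 3: Verify x_3² - 138·y_3² = 172350352801 - 172350352800 = 1 (should be 1). ✓

(x_1, y_1) = (47, 4); (x_3, y_3) = (415151, 35340).
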